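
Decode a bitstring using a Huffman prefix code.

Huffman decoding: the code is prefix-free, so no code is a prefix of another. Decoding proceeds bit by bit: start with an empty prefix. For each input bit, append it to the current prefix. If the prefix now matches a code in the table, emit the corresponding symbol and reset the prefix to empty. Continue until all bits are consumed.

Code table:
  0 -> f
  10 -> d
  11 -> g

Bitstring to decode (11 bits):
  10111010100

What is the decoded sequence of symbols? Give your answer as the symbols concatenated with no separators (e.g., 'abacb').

Bit 0: prefix='1' (no match yet)
Bit 1: prefix='10' -> emit 'd', reset
Bit 2: prefix='1' (no match yet)
Bit 3: prefix='11' -> emit 'g', reset
Bit 4: prefix='1' (no match yet)
Bit 5: prefix='10' -> emit 'd', reset
Bit 6: prefix='1' (no match yet)
Bit 7: prefix='10' -> emit 'd', reset
Bit 8: prefix='1' (no match yet)
Bit 9: prefix='10' -> emit 'd', reset
Bit 10: prefix='0' -> emit 'f', reset

Answer: dgdddf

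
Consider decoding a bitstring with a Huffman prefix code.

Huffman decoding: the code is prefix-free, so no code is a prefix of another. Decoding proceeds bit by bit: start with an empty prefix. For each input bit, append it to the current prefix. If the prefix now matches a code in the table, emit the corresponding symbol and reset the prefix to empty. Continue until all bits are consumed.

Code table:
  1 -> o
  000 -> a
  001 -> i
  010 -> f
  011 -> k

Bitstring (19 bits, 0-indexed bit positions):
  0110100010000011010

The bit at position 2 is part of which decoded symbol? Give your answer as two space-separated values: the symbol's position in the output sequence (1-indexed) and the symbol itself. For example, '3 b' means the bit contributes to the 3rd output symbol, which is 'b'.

Bit 0: prefix='0' (no match yet)
Bit 1: prefix='01' (no match yet)
Bit 2: prefix='011' -> emit 'k', reset
Bit 3: prefix='0' (no match yet)
Bit 4: prefix='01' (no match yet)
Bit 5: prefix='010' -> emit 'f', reset
Bit 6: prefix='0' (no match yet)

Answer: 1 k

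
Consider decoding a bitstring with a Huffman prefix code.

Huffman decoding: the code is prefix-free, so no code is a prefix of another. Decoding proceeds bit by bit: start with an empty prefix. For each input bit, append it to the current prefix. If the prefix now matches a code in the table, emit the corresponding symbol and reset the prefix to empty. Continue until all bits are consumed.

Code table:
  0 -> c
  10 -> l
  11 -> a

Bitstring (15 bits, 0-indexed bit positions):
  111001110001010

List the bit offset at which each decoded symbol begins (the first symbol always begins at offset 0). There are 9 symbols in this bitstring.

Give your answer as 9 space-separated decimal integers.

Answer: 0 2 4 5 7 9 10 11 13

Derivation:
Bit 0: prefix='1' (no match yet)
Bit 1: prefix='11' -> emit 'a', reset
Bit 2: prefix='1' (no match yet)
Bit 3: prefix='10' -> emit 'l', reset
Bit 4: prefix='0' -> emit 'c', reset
Bit 5: prefix='1' (no match yet)
Bit 6: prefix='11' -> emit 'a', reset
Bit 7: prefix='1' (no match yet)
Bit 8: prefix='10' -> emit 'l', reset
Bit 9: prefix='0' -> emit 'c', reset
Bit 10: prefix='0' -> emit 'c', reset
Bit 11: prefix='1' (no match yet)
Bit 12: prefix='10' -> emit 'l', reset
Bit 13: prefix='1' (no match yet)
Bit 14: prefix='10' -> emit 'l', reset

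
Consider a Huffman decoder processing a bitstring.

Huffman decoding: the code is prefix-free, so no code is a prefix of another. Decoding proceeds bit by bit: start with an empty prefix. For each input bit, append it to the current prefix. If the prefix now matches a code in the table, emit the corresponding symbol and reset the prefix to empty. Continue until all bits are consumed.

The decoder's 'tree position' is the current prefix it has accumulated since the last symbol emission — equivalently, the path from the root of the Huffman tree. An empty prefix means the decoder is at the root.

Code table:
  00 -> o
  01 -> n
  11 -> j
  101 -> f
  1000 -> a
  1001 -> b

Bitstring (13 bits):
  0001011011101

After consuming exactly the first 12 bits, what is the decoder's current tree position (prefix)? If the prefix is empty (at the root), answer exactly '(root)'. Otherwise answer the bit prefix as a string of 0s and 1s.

Bit 0: prefix='0' (no match yet)
Bit 1: prefix='00' -> emit 'o', reset
Bit 2: prefix='0' (no match yet)
Bit 3: prefix='01' -> emit 'n', reset
Bit 4: prefix='0' (no match yet)
Bit 5: prefix='01' -> emit 'n', reset
Bit 6: prefix='1' (no match yet)
Bit 7: prefix='10' (no match yet)
Bit 8: prefix='101' -> emit 'f', reset
Bit 9: prefix='1' (no match yet)
Bit 10: prefix='11' -> emit 'j', reset
Bit 11: prefix='0' (no match yet)

Answer: 0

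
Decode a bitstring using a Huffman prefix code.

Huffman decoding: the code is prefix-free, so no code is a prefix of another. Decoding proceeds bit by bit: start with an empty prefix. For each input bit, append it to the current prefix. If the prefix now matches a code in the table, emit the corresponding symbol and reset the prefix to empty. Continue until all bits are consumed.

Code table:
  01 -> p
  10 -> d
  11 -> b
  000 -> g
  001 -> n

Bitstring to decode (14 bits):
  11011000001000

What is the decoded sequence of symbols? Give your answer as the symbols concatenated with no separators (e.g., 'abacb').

Bit 0: prefix='1' (no match yet)
Bit 1: prefix='11' -> emit 'b', reset
Bit 2: prefix='0' (no match yet)
Bit 3: prefix='01' -> emit 'p', reset
Bit 4: prefix='1' (no match yet)
Bit 5: prefix='10' -> emit 'd', reset
Bit 6: prefix='0' (no match yet)
Bit 7: prefix='00' (no match yet)
Bit 8: prefix='000' -> emit 'g', reset
Bit 9: prefix='0' (no match yet)
Bit 10: prefix='01' -> emit 'p', reset
Bit 11: prefix='0' (no match yet)
Bit 12: prefix='00' (no match yet)
Bit 13: prefix='000' -> emit 'g', reset

Answer: bpdgpg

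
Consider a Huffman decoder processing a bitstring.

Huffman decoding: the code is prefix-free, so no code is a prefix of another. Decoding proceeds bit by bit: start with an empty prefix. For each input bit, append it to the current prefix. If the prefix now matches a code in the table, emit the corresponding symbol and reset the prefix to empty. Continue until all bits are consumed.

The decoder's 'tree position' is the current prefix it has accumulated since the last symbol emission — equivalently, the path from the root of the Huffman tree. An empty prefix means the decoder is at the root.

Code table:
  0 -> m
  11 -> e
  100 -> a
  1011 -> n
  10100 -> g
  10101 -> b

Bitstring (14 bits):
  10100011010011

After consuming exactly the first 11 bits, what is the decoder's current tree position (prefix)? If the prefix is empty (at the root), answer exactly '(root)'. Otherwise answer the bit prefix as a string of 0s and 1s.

Answer: 10

Derivation:
Bit 0: prefix='1' (no match yet)
Bit 1: prefix='10' (no match yet)
Bit 2: prefix='101' (no match yet)
Bit 3: prefix='1010' (no match yet)
Bit 4: prefix='10100' -> emit 'g', reset
Bit 5: prefix='0' -> emit 'm', reset
Bit 6: prefix='1' (no match yet)
Bit 7: prefix='11' -> emit 'e', reset
Bit 8: prefix='0' -> emit 'm', reset
Bit 9: prefix='1' (no match yet)
Bit 10: prefix='10' (no match yet)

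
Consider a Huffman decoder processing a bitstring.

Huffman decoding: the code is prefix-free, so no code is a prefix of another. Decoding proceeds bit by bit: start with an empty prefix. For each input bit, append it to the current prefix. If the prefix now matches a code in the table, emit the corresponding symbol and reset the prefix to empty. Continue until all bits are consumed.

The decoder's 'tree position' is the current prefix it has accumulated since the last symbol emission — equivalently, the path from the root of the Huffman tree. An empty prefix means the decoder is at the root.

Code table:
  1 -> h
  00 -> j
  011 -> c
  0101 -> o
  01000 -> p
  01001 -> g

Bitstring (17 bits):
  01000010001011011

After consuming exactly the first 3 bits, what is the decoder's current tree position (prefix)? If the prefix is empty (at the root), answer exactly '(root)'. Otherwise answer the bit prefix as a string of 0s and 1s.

Answer: 010

Derivation:
Bit 0: prefix='0' (no match yet)
Bit 1: prefix='01' (no match yet)
Bit 2: prefix='010' (no match yet)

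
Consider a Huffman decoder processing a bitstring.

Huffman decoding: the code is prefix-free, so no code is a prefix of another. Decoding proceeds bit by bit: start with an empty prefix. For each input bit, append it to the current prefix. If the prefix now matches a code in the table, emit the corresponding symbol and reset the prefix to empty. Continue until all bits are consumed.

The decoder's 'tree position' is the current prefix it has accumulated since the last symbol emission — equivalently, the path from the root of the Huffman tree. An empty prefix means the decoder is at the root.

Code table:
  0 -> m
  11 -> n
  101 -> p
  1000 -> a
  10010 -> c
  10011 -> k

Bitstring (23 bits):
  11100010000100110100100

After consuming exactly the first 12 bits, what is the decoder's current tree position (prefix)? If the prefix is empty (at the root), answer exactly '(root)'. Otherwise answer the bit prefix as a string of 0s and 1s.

Answer: 1

Derivation:
Bit 0: prefix='1' (no match yet)
Bit 1: prefix='11' -> emit 'n', reset
Bit 2: prefix='1' (no match yet)
Bit 3: prefix='10' (no match yet)
Bit 4: prefix='100' (no match yet)
Bit 5: prefix='1000' -> emit 'a', reset
Bit 6: prefix='1' (no match yet)
Bit 7: prefix='10' (no match yet)
Bit 8: prefix='100' (no match yet)
Bit 9: prefix='1000' -> emit 'a', reset
Bit 10: prefix='0' -> emit 'm', reset
Bit 11: prefix='1' (no match yet)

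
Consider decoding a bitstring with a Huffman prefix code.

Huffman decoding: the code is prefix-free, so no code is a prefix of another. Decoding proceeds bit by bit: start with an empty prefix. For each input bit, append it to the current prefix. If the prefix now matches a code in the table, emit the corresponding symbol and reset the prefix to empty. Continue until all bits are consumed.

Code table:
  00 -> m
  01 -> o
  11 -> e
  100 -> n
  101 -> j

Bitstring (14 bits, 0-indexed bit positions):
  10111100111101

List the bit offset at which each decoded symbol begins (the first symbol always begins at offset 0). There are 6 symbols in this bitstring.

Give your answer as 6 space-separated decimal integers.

Answer: 0 3 5 8 10 12

Derivation:
Bit 0: prefix='1' (no match yet)
Bit 1: prefix='10' (no match yet)
Bit 2: prefix='101' -> emit 'j', reset
Bit 3: prefix='1' (no match yet)
Bit 4: prefix='11' -> emit 'e', reset
Bit 5: prefix='1' (no match yet)
Bit 6: prefix='10' (no match yet)
Bit 7: prefix='100' -> emit 'n', reset
Bit 8: prefix='1' (no match yet)
Bit 9: prefix='11' -> emit 'e', reset
Bit 10: prefix='1' (no match yet)
Bit 11: prefix='11' -> emit 'e', reset
Bit 12: prefix='0' (no match yet)
Bit 13: prefix='01' -> emit 'o', reset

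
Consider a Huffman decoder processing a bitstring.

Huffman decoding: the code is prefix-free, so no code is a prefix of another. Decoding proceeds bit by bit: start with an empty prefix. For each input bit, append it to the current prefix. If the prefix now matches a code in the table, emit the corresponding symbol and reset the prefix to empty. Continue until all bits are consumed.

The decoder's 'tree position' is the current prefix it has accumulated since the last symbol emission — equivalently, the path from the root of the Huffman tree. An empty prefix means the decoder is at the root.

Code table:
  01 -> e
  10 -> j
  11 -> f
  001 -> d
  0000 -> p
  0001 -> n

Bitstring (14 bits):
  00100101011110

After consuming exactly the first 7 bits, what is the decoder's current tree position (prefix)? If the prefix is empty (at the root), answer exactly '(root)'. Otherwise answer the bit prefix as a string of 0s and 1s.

Answer: 0

Derivation:
Bit 0: prefix='0' (no match yet)
Bit 1: prefix='00' (no match yet)
Bit 2: prefix='001' -> emit 'd', reset
Bit 3: prefix='0' (no match yet)
Bit 4: prefix='00' (no match yet)
Bit 5: prefix='001' -> emit 'd', reset
Bit 6: prefix='0' (no match yet)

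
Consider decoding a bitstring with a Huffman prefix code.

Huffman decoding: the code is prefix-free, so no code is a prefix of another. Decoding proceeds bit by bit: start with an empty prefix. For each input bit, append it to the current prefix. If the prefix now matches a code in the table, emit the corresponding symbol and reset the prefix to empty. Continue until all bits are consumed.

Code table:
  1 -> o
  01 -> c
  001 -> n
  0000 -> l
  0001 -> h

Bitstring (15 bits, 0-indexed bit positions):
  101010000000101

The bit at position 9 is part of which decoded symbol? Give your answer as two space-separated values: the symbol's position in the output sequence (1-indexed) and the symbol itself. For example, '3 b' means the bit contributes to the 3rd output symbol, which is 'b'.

Bit 0: prefix='1' -> emit 'o', reset
Bit 1: prefix='0' (no match yet)
Bit 2: prefix='01' -> emit 'c', reset
Bit 3: prefix='0' (no match yet)
Bit 4: prefix='01' -> emit 'c', reset
Bit 5: prefix='0' (no match yet)
Bit 6: prefix='00' (no match yet)
Bit 7: prefix='000' (no match yet)
Bit 8: prefix='0000' -> emit 'l', reset
Bit 9: prefix='0' (no match yet)
Bit 10: prefix='00' (no match yet)
Bit 11: prefix='000' (no match yet)
Bit 12: prefix='0001' -> emit 'h', reset
Bit 13: prefix='0' (no match yet)

Answer: 5 h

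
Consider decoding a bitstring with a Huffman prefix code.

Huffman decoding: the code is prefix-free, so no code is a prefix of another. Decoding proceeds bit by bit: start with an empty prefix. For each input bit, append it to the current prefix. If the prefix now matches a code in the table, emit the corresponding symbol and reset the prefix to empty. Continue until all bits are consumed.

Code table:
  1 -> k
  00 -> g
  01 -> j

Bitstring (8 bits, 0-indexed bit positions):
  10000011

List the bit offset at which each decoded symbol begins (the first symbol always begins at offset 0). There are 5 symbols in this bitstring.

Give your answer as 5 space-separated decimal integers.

Bit 0: prefix='1' -> emit 'k', reset
Bit 1: prefix='0' (no match yet)
Bit 2: prefix='00' -> emit 'g', reset
Bit 3: prefix='0' (no match yet)
Bit 4: prefix='00' -> emit 'g', reset
Bit 5: prefix='0' (no match yet)
Bit 6: prefix='01' -> emit 'j', reset
Bit 7: prefix='1' -> emit 'k', reset

Answer: 0 1 3 5 7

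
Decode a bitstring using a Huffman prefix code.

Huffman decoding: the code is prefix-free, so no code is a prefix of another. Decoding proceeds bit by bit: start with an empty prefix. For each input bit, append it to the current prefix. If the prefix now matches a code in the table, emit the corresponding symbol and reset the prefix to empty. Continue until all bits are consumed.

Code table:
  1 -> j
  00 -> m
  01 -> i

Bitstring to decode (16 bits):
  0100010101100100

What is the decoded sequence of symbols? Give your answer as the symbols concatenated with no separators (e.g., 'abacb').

Answer: imiiijmjm

Derivation:
Bit 0: prefix='0' (no match yet)
Bit 1: prefix='01' -> emit 'i', reset
Bit 2: prefix='0' (no match yet)
Bit 3: prefix='00' -> emit 'm', reset
Bit 4: prefix='0' (no match yet)
Bit 5: prefix='01' -> emit 'i', reset
Bit 6: prefix='0' (no match yet)
Bit 7: prefix='01' -> emit 'i', reset
Bit 8: prefix='0' (no match yet)
Bit 9: prefix='01' -> emit 'i', reset
Bit 10: prefix='1' -> emit 'j', reset
Bit 11: prefix='0' (no match yet)
Bit 12: prefix='00' -> emit 'm', reset
Bit 13: prefix='1' -> emit 'j', reset
Bit 14: prefix='0' (no match yet)
Bit 15: prefix='00' -> emit 'm', reset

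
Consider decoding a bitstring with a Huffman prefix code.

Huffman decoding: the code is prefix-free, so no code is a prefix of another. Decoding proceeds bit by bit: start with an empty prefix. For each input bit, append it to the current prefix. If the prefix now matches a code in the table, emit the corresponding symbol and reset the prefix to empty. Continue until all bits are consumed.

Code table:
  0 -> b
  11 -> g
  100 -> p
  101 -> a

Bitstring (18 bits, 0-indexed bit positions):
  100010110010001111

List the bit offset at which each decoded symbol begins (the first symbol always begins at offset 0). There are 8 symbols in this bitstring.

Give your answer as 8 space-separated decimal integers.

Answer: 0 3 4 7 10 13 14 16

Derivation:
Bit 0: prefix='1' (no match yet)
Bit 1: prefix='10' (no match yet)
Bit 2: prefix='100' -> emit 'p', reset
Bit 3: prefix='0' -> emit 'b', reset
Bit 4: prefix='1' (no match yet)
Bit 5: prefix='10' (no match yet)
Bit 6: prefix='101' -> emit 'a', reset
Bit 7: prefix='1' (no match yet)
Bit 8: prefix='10' (no match yet)
Bit 9: prefix='100' -> emit 'p', reset
Bit 10: prefix='1' (no match yet)
Bit 11: prefix='10' (no match yet)
Bit 12: prefix='100' -> emit 'p', reset
Bit 13: prefix='0' -> emit 'b', reset
Bit 14: prefix='1' (no match yet)
Bit 15: prefix='11' -> emit 'g', reset
Bit 16: prefix='1' (no match yet)
Bit 17: prefix='11' -> emit 'g', reset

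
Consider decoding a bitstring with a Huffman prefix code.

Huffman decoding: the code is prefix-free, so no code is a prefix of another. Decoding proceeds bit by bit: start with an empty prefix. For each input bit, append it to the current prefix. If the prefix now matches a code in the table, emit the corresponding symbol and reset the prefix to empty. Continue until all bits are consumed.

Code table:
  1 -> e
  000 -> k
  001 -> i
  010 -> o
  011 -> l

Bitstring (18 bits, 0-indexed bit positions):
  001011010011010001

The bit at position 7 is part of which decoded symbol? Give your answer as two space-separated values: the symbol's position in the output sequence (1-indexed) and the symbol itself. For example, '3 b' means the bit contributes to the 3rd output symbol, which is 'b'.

Bit 0: prefix='0' (no match yet)
Bit 1: prefix='00' (no match yet)
Bit 2: prefix='001' -> emit 'i', reset
Bit 3: prefix='0' (no match yet)
Bit 4: prefix='01' (no match yet)
Bit 5: prefix='011' -> emit 'l', reset
Bit 6: prefix='0' (no match yet)
Bit 7: prefix='01' (no match yet)
Bit 8: prefix='010' -> emit 'o', reset
Bit 9: prefix='0' (no match yet)
Bit 10: prefix='01' (no match yet)
Bit 11: prefix='011' -> emit 'l', reset

Answer: 3 o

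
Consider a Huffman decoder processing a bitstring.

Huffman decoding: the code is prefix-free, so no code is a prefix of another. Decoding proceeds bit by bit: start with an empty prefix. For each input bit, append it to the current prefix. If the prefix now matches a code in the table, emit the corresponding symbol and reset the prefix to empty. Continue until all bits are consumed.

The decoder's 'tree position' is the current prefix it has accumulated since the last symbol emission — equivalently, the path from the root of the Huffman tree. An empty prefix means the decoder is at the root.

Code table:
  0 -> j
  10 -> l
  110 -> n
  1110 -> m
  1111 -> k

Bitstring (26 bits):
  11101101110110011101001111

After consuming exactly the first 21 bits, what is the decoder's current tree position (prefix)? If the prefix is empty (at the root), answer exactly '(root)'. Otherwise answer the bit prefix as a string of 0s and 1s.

Bit 0: prefix='1' (no match yet)
Bit 1: prefix='11' (no match yet)
Bit 2: prefix='111' (no match yet)
Bit 3: prefix='1110' -> emit 'm', reset
Bit 4: prefix='1' (no match yet)
Bit 5: prefix='11' (no match yet)
Bit 6: prefix='110' -> emit 'n', reset
Bit 7: prefix='1' (no match yet)
Bit 8: prefix='11' (no match yet)
Bit 9: prefix='111' (no match yet)
Bit 10: prefix='1110' -> emit 'm', reset
Bit 11: prefix='1' (no match yet)
Bit 12: prefix='11' (no match yet)
Bit 13: prefix='110' -> emit 'n', reset
Bit 14: prefix='0' -> emit 'j', reset
Bit 15: prefix='1' (no match yet)
Bit 16: prefix='11' (no match yet)
Bit 17: prefix='111' (no match yet)
Bit 18: prefix='1110' -> emit 'm', reset
Bit 19: prefix='1' (no match yet)
Bit 20: prefix='10' -> emit 'l', reset

Answer: (root)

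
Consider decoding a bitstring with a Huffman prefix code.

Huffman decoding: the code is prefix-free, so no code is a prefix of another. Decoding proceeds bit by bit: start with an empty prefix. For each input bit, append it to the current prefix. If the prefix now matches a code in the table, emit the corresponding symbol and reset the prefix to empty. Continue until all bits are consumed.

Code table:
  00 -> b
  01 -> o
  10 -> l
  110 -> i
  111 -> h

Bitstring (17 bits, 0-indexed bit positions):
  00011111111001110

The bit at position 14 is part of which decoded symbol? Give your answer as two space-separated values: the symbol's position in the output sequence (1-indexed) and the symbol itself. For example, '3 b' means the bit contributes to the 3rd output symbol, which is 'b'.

Bit 0: prefix='0' (no match yet)
Bit 1: prefix='00' -> emit 'b', reset
Bit 2: prefix='0' (no match yet)
Bit 3: prefix='01' -> emit 'o', reset
Bit 4: prefix='1' (no match yet)
Bit 5: prefix='11' (no match yet)
Bit 6: prefix='111' -> emit 'h', reset
Bit 7: prefix='1' (no match yet)
Bit 8: prefix='11' (no match yet)
Bit 9: prefix='111' -> emit 'h', reset
Bit 10: prefix='1' (no match yet)
Bit 11: prefix='10' -> emit 'l', reset
Bit 12: prefix='0' (no match yet)
Bit 13: prefix='01' -> emit 'o', reset
Bit 14: prefix='1' (no match yet)
Bit 15: prefix='11' (no match yet)
Bit 16: prefix='110' -> emit 'i', reset

Answer: 7 i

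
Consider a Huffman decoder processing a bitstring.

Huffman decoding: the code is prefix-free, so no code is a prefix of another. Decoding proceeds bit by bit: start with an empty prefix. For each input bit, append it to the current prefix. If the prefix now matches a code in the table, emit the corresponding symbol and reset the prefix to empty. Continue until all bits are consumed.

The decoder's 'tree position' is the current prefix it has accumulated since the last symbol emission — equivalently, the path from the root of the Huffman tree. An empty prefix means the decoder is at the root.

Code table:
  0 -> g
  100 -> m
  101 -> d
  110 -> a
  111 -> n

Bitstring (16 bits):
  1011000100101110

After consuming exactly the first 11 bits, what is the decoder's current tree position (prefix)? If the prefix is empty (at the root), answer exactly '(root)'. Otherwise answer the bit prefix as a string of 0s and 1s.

Bit 0: prefix='1' (no match yet)
Bit 1: prefix='10' (no match yet)
Bit 2: prefix='101' -> emit 'd', reset
Bit 3: prefix='1' (no match yet)
Bit 4: prefix='10' (no match yet)
Bit 5: prefix='100' -> emit 'm', reset
Bit 6: prefix='0' -> emit 'g', reset
Bit 7: prefix='1' (no match yet)
Bit 8: prefix='10' (no match yet)
Bit 9: prefix='100' -> emit 'm', reset
Bit 10: prefix='1' (no match yet)

Answer: 1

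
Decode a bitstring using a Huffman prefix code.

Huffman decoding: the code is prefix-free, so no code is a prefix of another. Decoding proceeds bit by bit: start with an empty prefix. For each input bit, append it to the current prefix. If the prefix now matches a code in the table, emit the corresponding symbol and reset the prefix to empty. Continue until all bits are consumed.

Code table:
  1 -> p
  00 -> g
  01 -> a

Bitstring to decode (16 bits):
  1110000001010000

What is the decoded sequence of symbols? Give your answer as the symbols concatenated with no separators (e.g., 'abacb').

Bit 0: prefix='1' -> emit 'p', reset
Bit 1: prefix='1' -> emit 'p', reset
Bit 2: prefix='1' -> emit 'p', reset
Bit 3: prefix='0' (no match yet)
Bit 4: prefix='00' -> emit 'g', reset
Bit 5: prefix='0' (no match yet)
Bit 6: prefix='00' -> emit 'g', reset
Bit 7: prefix='0' (no match yet)
Bit 8: prefix='00' -> emit 'g', reset
Bit 9: prefix='1' -> emit 'p', reset
Bit 10: prefix='0' (no match yet)
Bit 11: prefix='01' -> emit 'a', reset
Bit 12: prefix='0' (no match yet)
Bit 13: prefix='00' -> emit 'g', reset
Bit 14: prefix='0' (no match yet)
Bit 15: prefix='00' -> emit 'g', reset

Answer: pppgggpagg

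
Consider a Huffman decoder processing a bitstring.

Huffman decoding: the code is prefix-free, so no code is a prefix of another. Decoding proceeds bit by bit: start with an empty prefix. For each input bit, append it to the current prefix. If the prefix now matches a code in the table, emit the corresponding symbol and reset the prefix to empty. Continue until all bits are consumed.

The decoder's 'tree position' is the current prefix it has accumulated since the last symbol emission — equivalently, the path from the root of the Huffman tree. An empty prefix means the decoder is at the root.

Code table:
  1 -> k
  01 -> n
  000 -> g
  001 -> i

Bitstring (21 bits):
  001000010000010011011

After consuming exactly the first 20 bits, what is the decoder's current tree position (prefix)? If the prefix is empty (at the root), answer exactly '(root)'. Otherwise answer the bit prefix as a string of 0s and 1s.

Bit 0: prefix='0' (no match yet)
Bit 1: prefix='00' (no match yet)
Bit 2: prefix='001' -> emit 'i', reset
Bit 3: prefix='0' (no match yet)
Bit 4: prefix='00' (no match yet)
Bit 5: prefix='000' -> emit 'g', reset
Bit 6: prefix='0' (no match yet)
Bit 7: prefix='01' -> emit 'n', reset
Bit 8: prefix='0' (no match yet)
Bit 9: prefix='00' (no match yet)
Bit 10: prefix='000' -> emit 'g', reset
Bit 11: prefix='0' (no match yet)
Bit 12: prefix='00' (no match yet)
Bit 13: prefix='001' -> emit 'i', reset
Bit 14: prefix='0' (no match yet)
Bit 15: prefix='00' (no match yet)
Bit 16: prefix='001' -> emit 'i', reset
Bit 17: prefix='1' -> emit 'k', reset
Bit 18: prefix='0' (no match yet)
Bit 19: prefix='01' -> emit 'n', reset

Answer: (root)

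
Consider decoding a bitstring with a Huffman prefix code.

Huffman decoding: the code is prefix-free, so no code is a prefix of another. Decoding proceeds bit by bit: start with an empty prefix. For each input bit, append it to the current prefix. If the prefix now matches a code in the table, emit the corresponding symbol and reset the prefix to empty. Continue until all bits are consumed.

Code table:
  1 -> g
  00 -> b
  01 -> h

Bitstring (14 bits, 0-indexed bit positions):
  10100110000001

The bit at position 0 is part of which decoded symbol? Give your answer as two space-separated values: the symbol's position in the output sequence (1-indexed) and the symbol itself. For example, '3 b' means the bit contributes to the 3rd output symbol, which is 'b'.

Answer: 1 g

Derivation:
Bit 0: prefix='1' -> emit 'g', reset
Bit 1: prefix='0' (no match yet)
Bit 2: prefix='01' -> emit 'h', reset
Bit 3: prefix='0' (no match yet)
Bit 4: prefix='00' -> emit 'b', reset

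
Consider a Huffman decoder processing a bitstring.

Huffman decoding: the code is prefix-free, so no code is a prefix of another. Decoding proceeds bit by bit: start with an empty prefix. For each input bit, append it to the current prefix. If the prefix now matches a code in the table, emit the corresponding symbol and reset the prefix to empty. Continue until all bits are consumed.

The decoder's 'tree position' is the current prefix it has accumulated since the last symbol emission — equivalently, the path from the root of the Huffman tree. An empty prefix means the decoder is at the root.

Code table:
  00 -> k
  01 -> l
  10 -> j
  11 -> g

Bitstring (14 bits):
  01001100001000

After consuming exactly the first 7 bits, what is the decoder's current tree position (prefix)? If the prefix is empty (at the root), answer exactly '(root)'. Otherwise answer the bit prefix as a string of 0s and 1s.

Bit 0: prefix='0' (no match yet)
Bit 1: prefix='01' -> emit 'l', reset
Bit 2: prefix='0' (no match yet)
Bit 3: prefix='00' -> emit 'k', reset
Bit 4: prefix='1' (no match yet)
Bit 5: prefix='11' -> emit 'g', reset
Bit 6: prefix='0' (no match yet)

Answer: 0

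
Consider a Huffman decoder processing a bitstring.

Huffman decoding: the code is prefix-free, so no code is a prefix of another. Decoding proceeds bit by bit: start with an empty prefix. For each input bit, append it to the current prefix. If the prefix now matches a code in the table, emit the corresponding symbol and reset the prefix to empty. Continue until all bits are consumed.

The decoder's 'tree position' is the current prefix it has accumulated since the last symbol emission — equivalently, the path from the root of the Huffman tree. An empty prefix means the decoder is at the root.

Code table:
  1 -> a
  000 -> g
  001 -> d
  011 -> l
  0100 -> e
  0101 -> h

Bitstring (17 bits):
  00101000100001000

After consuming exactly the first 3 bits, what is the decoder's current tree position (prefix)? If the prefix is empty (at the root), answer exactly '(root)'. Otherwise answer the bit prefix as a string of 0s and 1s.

Answer: (root)

Derivation:
Bit 0: prefix='0' (no match yet)
Bit 1: prefix='00' (no match yet)
Bit 2: prefix='001' -> emit 'd', reset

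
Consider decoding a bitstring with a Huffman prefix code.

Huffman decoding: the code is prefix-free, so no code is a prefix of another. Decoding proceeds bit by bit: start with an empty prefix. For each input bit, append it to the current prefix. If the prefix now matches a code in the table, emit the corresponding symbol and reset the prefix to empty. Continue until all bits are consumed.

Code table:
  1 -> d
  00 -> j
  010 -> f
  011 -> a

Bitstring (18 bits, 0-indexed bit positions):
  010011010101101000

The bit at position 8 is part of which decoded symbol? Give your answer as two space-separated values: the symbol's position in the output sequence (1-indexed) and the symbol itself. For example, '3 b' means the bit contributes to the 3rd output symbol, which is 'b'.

Answer: 3 f

Derivation:
Bit 0: prefix='0' (no match yet)
Bit 1: prefix='01' (no match yet)
Bit 2: prefix='010' -> emit 'f', reset
Bit 3: prefix='0' (no match yet)
Bit 4: prefix='01' (no match yet)
Bit 5: prefix='011' -> emit 'a', reset
Bit 6: prefix='0' (no match yet)
Bit 7: prefix='01' (no match yet)
Bit 8: prefix='010' -> emit 'f', reset
Bit 9: prefix='1' -> emit 'd', reset
Bit 10: prefix='0' (no match yet)
Bit 11: prefix='01' (no match yet)
Bit 12: prefix='011' -> emit 'a', reset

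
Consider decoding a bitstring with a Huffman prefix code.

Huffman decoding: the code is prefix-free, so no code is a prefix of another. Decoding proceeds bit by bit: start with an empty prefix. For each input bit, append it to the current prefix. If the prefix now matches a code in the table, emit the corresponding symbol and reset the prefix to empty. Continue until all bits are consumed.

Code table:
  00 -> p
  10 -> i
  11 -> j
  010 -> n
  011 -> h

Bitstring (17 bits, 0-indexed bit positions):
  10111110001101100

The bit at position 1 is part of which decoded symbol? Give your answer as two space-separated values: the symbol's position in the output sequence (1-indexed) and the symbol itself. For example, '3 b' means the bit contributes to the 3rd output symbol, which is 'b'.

Answer: 1 i

Derivation:
Bit 0: prefix='1' (no match yet)
Bit 1: prefix='10' -> emit 'i', reset
Bit 2: prefix='1' (no match yet)
Bit 3: prefix='11' -> emit 'j', reset
Bit 4: prefix='1' (no match yet)
Bit 5: prefix='11' -> emit 'j', reset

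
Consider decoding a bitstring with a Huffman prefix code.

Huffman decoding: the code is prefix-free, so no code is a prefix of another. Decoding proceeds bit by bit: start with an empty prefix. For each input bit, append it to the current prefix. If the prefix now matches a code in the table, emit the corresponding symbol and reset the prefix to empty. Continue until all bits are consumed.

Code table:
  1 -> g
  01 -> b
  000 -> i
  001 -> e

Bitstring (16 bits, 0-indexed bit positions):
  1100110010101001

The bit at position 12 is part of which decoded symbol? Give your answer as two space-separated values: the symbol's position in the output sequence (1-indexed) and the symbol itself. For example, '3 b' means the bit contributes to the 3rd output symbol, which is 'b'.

Bit 0: prefix='1' -> emit 'g', reset
Bit 1: prefix='1' -> emit 'g', reset
Bit 2: prefix='0' (no match yet)
Bit 3: prefix='00' (no match yet)
Bit 4: prefix='001' -> emit 'e', reset
Bit 5: prefix='1' -> emit 'g', reset
Bit 6: prefix='0' (no match yet)
Bit 7: prefix='00' (no match yet)
Bit 8: prefix='001' -> emit 'e', reset
Bit 9: prefix='0' (no match yet)
Bit 10: prefix='01' -> emit 'b', reset
Bit 11: prefix='0' (no match yet)
Bit 12: prefix='01' -> emit 'b', reset
Bit 13: prefix='0' (no match yet)
Bit 14: prefix='00' (no match yet)
Bit 15: prefix='001' -> emit 'e', reset

Answer: 7 b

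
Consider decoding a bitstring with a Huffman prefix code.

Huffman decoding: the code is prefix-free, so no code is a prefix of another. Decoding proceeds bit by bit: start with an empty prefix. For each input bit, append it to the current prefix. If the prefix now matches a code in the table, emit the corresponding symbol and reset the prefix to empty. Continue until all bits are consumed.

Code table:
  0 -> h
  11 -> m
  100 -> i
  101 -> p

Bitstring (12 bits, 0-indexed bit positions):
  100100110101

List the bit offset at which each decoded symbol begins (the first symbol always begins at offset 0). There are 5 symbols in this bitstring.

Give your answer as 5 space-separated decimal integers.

Bit 0: prefix='1' (no match yet)
Bit 1: prefix='10' (no match yet)
Bit 2: prefix='100' -> emit 'i', reset
Bit 3: prefix='1' (no match yet)
Bit 4: prefix='10' (no match yet)
Bit 5: prefix='100' -> emit 'i', reset
Bit 6: prefix='1' (no match yet)
Bit 7: prefix='11' -> emit 'm', reset
Bit 8: prefix='0' -> emit 'h', reset
Bit 9: prefix='1' (no match yet)
Bit 10: prefix='10' (no match yet)
Bit 11: prefix='101' -> emit 'p', reset

Answer: 0 3 6 8 9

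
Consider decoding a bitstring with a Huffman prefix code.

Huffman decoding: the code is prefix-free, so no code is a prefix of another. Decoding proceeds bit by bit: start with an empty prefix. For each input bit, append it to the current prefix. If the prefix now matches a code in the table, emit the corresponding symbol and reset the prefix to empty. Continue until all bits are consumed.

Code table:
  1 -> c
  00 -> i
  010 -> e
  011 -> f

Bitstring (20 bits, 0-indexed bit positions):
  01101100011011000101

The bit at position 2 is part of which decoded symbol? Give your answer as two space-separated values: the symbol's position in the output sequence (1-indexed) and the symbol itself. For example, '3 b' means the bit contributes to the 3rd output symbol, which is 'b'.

Bit 0: prefix='0' (no match yet)
Bit 1: prefix='01' (no match yet)
Bit 2: prefix='011' -> emit 'f', reset
Bit 3: prefix='0' (no match yet)
Bit 4: prefix='01' (no match yet)
Bit 5: prefix='011' -> emit 'f', reset
Bit 6: prefix='0' (no match yet)

Answer: 1 f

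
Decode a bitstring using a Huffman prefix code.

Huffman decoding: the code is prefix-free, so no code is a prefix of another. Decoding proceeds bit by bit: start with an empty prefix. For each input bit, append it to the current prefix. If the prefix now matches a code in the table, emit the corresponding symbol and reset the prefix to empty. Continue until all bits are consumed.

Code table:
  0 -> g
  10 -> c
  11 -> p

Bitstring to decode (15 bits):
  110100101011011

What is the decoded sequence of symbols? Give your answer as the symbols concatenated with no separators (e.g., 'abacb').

Bit 0: prefix='1' (no match yet)
Bit 1: prefix='11' -> emit 'p', reset
Bit 2: prefix='0' -> emit 'g', reset
Bit 3: prefix='1' (no match yet)
Bit 4: prefix='10' -> emit 'c', reset
Bit 5: prefix='0' -> emit 'g', reset
Bit 6: prefix='1' (no match yet)
Bit 7: prefix='10' -> emit 'c', reset
Bit 8: prefix='1' (no match yet)
Bit 9: prefix='10' -> emit 'c', reset
Bit 10: prefix='1' (no match yet)
Bit 11: prefix='11' -> emit 'p', reset
Bit 12: prefix='0' -> emit 'g', reset
Bit 13: prefix='1' (no match yet)
Bit 14: prefix='11' -> emit 'p', reset

Answer: pgcgccpgp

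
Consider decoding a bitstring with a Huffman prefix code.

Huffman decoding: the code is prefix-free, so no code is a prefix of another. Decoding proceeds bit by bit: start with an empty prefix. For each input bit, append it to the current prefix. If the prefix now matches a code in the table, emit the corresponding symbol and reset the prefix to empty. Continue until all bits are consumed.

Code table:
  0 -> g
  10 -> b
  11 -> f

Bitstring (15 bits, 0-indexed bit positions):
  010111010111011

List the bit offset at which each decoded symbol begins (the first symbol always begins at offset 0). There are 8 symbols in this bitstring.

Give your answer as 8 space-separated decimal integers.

Answer: 0 1 3 5 7 9 11 13

Derivation:
Bit 0: prefix='0' -> emit 'g', reset
Bit 1: prefix='1' (no match yet)
Bit 2: prefix='10' -> emit 'b', reset
Bit 3: prefix='1' (no match yet)
Bit 4: prefix='11' -> emit 'f', reset
Bit 5: prefix='1' (no match yet)
Bit 6: prefix='10' -> emit 'b', reset
Bit 7: prefix='1' (no match yet)
Bit 8: prefix='10' -> emit 'b', reset
Bit 9: prefix='1' (no match yet)
Bit 10: prefix='11' -> emit 'f', reset
Bit 11: prefix='1' (no match yet)
Bit 12: prefix='10' -> emit 'b', reset
Bit 13: prefix='1' (no match yet)
Bit 14: prefix='11' -> emit 'f', reset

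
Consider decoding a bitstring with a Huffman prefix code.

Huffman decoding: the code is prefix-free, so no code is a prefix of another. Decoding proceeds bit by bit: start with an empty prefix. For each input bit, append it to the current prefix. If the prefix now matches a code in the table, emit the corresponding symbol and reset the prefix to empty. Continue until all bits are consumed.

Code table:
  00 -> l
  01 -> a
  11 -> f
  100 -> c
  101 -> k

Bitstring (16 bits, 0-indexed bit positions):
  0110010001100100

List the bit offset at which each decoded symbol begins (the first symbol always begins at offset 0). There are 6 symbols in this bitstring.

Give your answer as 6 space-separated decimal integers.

Answer: 0 2 5 8 10 13

Derivation:
Bit 0: prefix='0' (no match yet)
Bit 1: prefix='01' -> emit 'a', reset
Bit 2: prefix='1' (no match yet)
Bit 3: prefix='10' (no match yet)
Bit 4: prefix='100' -> emit 'c', reset
Bit 5: prefix='1' (no match yet)
Bit 6: prefix='10' (no match yet)
Bit 7: prefix='100' -> emit 'c', reset
Bit 8: prefix='0' (no match yet)
Bit 9: prefix='01' -> emit 'a', reset
Bit 10: prefix='1' (no match yet)
Bit 11: prefix='10' (no match yet)
Bit 12: prefix='100' -> emit 'c', reset
Bit 13: prefix='1' (no match yet)
Bit 14: prefix='10' (no match yet)
Bit 15: prefix='100' -> emit 'c', reset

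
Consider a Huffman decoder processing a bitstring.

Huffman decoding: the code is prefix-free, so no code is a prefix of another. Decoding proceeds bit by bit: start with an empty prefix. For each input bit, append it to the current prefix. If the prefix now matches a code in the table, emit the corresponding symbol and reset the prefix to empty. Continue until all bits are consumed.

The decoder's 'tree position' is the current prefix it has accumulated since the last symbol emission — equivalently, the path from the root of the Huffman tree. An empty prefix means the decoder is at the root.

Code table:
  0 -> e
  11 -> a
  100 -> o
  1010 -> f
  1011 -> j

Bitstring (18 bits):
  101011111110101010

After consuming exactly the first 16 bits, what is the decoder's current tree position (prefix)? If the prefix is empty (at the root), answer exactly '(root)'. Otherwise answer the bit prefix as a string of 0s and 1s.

Answer: 10

Derivation:
Bit 0: prefix='1' (no match yet)
Bit 1: prefix='10' (no match yet)
Bit 2: prefix='101' (no match yet)
Bit 3: prefix='1010' -> emit 'f', reset
Bit 4: prefix='1' (no match yet)
Bit 5: prefix='11' -> emit 'a', reset
Bit 6: prefix='1' (no match yet)
Bit 7: prefix='11' -> emit 'a', reset
Bit 8: prefix='1' (no match yet)
Bit 9: prefix='11' -> emit 'a', reset
Bit 10: prefix='1' (no match yet)
Bit 11: prefix='10' (no match yet)
Bit 12: prefix='101' (no match yet)
Bit 13: prefix='1010' -> emit 'f', reset
Bit 14: prefix='1' (no match yet)
Bit 15: prefix='10' (no match yet)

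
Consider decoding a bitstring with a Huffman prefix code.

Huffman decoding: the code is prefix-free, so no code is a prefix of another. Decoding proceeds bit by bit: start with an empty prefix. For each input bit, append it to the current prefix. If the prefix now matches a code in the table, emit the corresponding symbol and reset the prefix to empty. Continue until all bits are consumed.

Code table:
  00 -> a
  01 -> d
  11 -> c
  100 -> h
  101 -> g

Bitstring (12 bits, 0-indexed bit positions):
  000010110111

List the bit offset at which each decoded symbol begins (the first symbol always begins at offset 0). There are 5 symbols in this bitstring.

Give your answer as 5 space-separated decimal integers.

Answer: 0 2 4 7 10

Derivation:
Bit 0: prefix='0' (no match yet)
Bit 1: prefix='00' -> emit 'a', reset
Bit 2: prefix='0' (no match yet)
Bit 3: prefix='00' -> emit 'a', reset
Bit 4: prefix='1' (no match yet)
Bit 5: prefix='10' (no match yet)
Bit 6: prefix='101' -> emit 'g', reset
Bit 7: prefix='1' (no match yet)
Bit 8: prefix='10' (no match yet)
Bit 9: prefix='101' -> emit 'g', reset
Bit 10: prefix='1' (no match yet)
Bit 11: prefix='11' -> emit 'c', reset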